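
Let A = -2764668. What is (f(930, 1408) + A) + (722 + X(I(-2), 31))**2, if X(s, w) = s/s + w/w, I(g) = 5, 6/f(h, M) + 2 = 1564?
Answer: -1749824249/781 ≈ -2.2405e+6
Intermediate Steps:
f(h, M) = 3/781 (f(h, M) = 6/(-2 + 1564) = 6/1562 = 6*(1/1562) = 3/781)
X(s, w) = 2 (X(s, w) = 1 + 1 = 2)
(f(930, 1408) + A) + (722 + X(I(-2), 31))**2 = (3/781 - 2764668) + (722 + 2)**2 = -2159205705/781 + 724**2 = -2159205705/781 + 524176 = -1749824249/781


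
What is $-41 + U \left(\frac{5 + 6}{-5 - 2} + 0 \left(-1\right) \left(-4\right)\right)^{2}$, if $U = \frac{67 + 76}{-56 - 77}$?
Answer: $- \frac{284500}{6517} \approx -43.655$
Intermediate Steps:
$U = - \frac{143}{133}$ ($U = \frac{143}{-133} = 143 \left(- \frac{1}{133}\right) = - \frac{143}{133} \approx -1.0752$)
$-41 + U \left(\frac{5 + 6}{-5 - 2} + 0 \left(-1\right) \left(-4\right)\right)^{2} = -41 - \frac{143 \left(\frac{5 + 6}{-5 - 2} + 0 \left(-1\right) \left(-4\right)\right)^{2}}{133} = -41 - \frac{143 \left(\frac{11}{-7} + 0 \left(-4\right)\right)^{2}}{133} = -41 - \frac{143 \left(11 \left(- \frac{1}{7}\right) + 0\right)^{2}}{133} = -41 - \frac{143 \left(- \frac{11}{7} + 0\right)^{2}}{133} = -41 - \frac{143 \left(- \frac{11}{7}\right)^{2}}{133} = -41 - \frac{17303}{6517} = - \frac{284500}{6517}$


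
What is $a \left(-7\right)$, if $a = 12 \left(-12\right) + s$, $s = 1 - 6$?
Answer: $1043$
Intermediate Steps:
$s = -5$ ($s = 1 - 6 = -5$)
$a = -149$ ($a = 12 \left(-12\right) - 5 = -144 - 5 = -149$)
$a \left(-7\right) = \left(-149\right) \left(-7\right) = 1043$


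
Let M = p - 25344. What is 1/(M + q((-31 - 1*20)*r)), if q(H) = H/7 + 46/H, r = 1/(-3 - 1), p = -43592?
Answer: -1428/98432855 ≈ -1.4507e-5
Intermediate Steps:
r = -1/4 (r = 1/(-4) = -1/4 ≈ -0.25000)
q(H) = 46/H + H/7 (q(H) = H*(1/7) + 46/H = H/7 + 46/H = 46/H + H/7)
M = -68936 (M = -43592 - 25344 = -68936)
1/(M + q((-31 - 1*20)*r)) = 1/(-68936 + (46/(((-31 - 1*20)*(-1/4))) + ((-31 - 1*20)*(-1/4))/7)) = 1/(-68936 + (46/(((-31 - 20)*(-1/4))) + ((-31 - 20)*(-1/4))/7)) = 1/(-68936 + (46/((-51*(-1/4))) + (-51*(-1/4))/7)) = 1/(-68936 + (46/(51/4) + (1/7)*(51/4))) = 1/(-68936 + (46*(4/51) + 51/28)) = 1/(-68936 + (184/51 + 51/28)) = 1/(-68936 + 7753/1428) = 1/(-98432855/1428) = -1428/98432855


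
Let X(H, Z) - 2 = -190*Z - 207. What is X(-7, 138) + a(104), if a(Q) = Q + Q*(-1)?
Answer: -26425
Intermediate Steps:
X(H, Z) = -205 - 190*Z (X(H, Z) = 2 + (-190*Z - 207) = 2 + (-207 - 190*Z) = -205 - 190*Z)
a(Q) = 0 (a(Q) = Q - Q = 0)
X(-7, 138) + a(104) = (-205 - 190*138) + 0 = (-205 - 26220) + 0 = -26425 + 0 = -26425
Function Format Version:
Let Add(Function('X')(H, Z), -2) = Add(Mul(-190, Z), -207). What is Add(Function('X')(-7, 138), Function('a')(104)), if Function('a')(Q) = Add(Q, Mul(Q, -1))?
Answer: -26425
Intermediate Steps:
Function('X')(H, Z) = Add(-205, Mul(-190, Z)) (Function('X')(H, Z) = Add(2, Add(Mul(-190, Z), -207)) = Add(2, Add(-207, Mul(-190, Z))) = Add(-205, Mul(-190, Z)))
Function('a')(Q) = 0 (Function('a')(Q) = Add(Q, Mul(-1, Q)) = 0)
Add(Function('X')(-7, 138), Function('a')(104)) = Add(Add(-205, Mul(-190, 138)), 0) = Add(Add(-205, -26220), 0) = Add(-26425, 0) = -26425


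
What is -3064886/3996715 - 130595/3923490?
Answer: -2509400113513/3136214267070 ≈ -0.80014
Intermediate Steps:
-3064886/3996715 - 130595/3923490 = -3064886*1/3996715 - 130595*1/3923490 = -3064886/3996715 - 26119/784698 = -2509400113513/3136214267070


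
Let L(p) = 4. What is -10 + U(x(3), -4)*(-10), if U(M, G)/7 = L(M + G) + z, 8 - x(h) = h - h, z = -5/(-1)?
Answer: -640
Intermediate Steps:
z = 5 (z = -5*(-1) = 5)
x(h) = 8 (x(h) = 8 - (h - h) = 8 - 1*0 = 8 + 0 = 8)
U(M, G) = 63 (U(M, G) = 7*(4 + 5) = 7*9 = 63)
-10 + U(x(3), -4)*(-10) = -10 + 63*(-10) = -10 - 630 = -640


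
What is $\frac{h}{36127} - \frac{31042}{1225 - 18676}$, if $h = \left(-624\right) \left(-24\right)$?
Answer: $\frac{15195610}{6928047} \approx 2.1933$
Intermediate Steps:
$h = 14976$
$\frac{h}{36127} - \frac{31042}{1225 - 18676} = \frac{14976}{36127} - \frac{31042}{1225 - 18676} = 14976 \cdot \frac{1}{36127} - \frac{31042}{1225 - 18676} = \frac{1152}{2779} - \frac{31042}{-17451} = \frac{1152}{2779} - - \frac{31042}{17451} = \frac{1152}{2779} + \frac{31042}{17451} = \frac{15195610}{6928047}$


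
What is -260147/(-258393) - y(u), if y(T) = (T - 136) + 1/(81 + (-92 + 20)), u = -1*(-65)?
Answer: 55732019/775179 ≈ 71.896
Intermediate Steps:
u = 65
y(T) = -1223/9 + T (y(T) = (-136 + T) + 1/(81 - 72) = (-136 + T) + 1/9 = -1223/9 + T)
-260147/(-258393) - y(u) = -260147/(-258393) - (-1223/9 + 65) = -260147*(-1/258393) - 1*(-638/9) = 260147/258393 + 638/9 = 55732019/775179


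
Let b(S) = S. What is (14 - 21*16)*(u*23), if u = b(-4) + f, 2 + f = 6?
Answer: 0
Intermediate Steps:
f = 4 (f = -2 + 6 = 4)
u = 0 (u = -4 + 4 = 0)
(14 - 21*16)*(u*23) = (14 - 21*16)*(0*23) = (14 - 336)*0 = -322*0 = 0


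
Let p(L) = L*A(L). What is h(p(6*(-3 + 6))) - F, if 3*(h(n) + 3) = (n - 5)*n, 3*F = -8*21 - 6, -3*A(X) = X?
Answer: 4123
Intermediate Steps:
A(X) = -X/3
p(L) = -L**2/3 (p(L) = L*(-L/3) = -L**2/3)
F = -58 (F = (-8*21 - 6)/3 = (-168 - 6)/3 = (1/3)*(-174) = -58)
h(n) = -3 + n*(-5 + n)/3 (h(n) = -3 + ((n - 5)*n)/3 = -3 + ((-5 + n)*n)/3 = -3 + (n*(-5 + n))/3 = -3 + n*(-5 + n)/3)
h(p(6*(-3 + 6))) - F = (-3 - (-5)*(6*(-3 + 6))**2/9 + (-36*(-3 + 6)**2/3)**2/3) - 1*(-58) = (-3 - (-5)*(6*3)**2/9 + (-(6*3)**2/3)**2/3) + 58 = (-3 - (-5)*18**2/9 + (-1/3*18**2)**2/3) + 58 = (-3 - (-5)*324/9 + (-1/3*324)**2/3) + 58 = (-3 - 5/3*(-108) + (1/3)*(-108)**2) + 58 = (-3 + 180 + (1/3)*11664) + 58 = (-3 + 180 + 3888) + 58 = 4065 + 58 = 4123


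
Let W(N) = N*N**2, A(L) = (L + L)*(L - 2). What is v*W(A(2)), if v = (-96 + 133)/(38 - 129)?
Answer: 0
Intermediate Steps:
A(L) = 2*L*(-2 + L) (A(L) = (2*L)*(-2 + L) = 2*L*(-2 + L))
v = -37/91 (v = 37/(-91) = 37*(-1/91) = -37/91 ≈ -0.40659)
W(N) = N**3
v*W(A(2)) = -37*64*(-2 + 2)**3/91 = -37*(2*2*0)**3/91 = -37/91*0**3 = -37/91*0 = 0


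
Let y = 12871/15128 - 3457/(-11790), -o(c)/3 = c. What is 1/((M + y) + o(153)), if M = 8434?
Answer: 1461960/11660803513 ≈ 0.00012537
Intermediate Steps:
o(c) = -3*c
y = 1672513/1461960 (y = 12871*(1/15128) - 3457*(-1/11790) = 211/248 + 3457/11790 = 1672513/1461960 ≈ 1.1440)
1/((M + y) + o(153)) = 1/((8434 + 1672513/1461960) - 3*153) = 1/(12331843153/1461960 - 459) = 1/(11660803513/1461960) = 1461960/11660803513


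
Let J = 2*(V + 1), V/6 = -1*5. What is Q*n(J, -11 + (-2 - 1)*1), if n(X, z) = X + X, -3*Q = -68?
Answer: -7888/3 ≈ -2629.3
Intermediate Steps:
V = -30 (V = 6*(-1*5) = 6*(-5) = -30)
J = -58 (J = 2*(-30 + 1) = 2*(-29) = -58)
Q = 68/3 (Q = -⅓*(-68) = 68/3 ≈ 22.667)
n(X, z) = 2*X
Q*n(J, -11 + (-2 - 1)*1) = 68*(2*(-58))/3 = (68/3)*(-116) = -7888/3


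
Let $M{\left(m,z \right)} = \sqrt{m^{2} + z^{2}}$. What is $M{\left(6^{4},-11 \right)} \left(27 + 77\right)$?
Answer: $104 \sqrt{1679737} \approx 1.3479 \cdot 10^{5}$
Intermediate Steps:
$M{\left(6^{4},-11 \right)} \left(27 + 77\right) = \sqrt{\left(6^{4}\right)^{2} + \left(-11\right)^{2}} \left(27 + 77\right) = \sqrt{1296^{2} + 121} \cdot 104 = \sqrt{1679616 + 121} \cdot 104 = \sqrt{1679737} \cdot 104 = 104 \sqrt{1679737}$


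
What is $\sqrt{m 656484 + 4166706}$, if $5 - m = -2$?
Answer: $99 \sqrt{894} \approx 2960.1$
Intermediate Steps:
$m = 7$ ($m = 5 - -2 = 5 + 2 = 7$)
$\sqrt{m 656484 + 4166706} = \sqrt{7 \cdot 656484 + 4166706} = \sqrt{4595388 + 4166706} = \sqrt{8762094} = 99 \sqrt{894}$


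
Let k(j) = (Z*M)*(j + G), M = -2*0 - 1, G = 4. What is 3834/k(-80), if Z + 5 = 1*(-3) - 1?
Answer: -213/38 ≈ -5.6053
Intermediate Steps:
Z = -9 (Z = -5 + (1*(-3) - 1) = -5 + (-3 - 1) = -5 - 4 = -9)
M = -1 (M = 0 - 1 = -1)
k(j) = 36 + 9*j (k(j) = (-9*(-1))*(j + 4) = 9*(4 + j) = 36 + 9*j)
3834/k(-80) = 3834/(36 + 9*(-80)) = 3834/(36 - 720) = 3834/(-684) = 3834*(-1/684) = -213/38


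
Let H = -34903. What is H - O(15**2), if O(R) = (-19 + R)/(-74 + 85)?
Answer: -384139/11 ≈ -34922.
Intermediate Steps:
O(R) = -19/11 + R/11 (O(R) = (-19 + R)/11 = (-19 + R)*(1/11) = -19/11 + R/11)
H - O(15**2) = -34903 - (-19/11 + (1/11)*15**2) = -34903 - (-19/11 + (1/11)*225) = -34903 - (-19/11 + 225/11) = -34903 - 1*206/11 = -34903 - 206/11 = -384139/11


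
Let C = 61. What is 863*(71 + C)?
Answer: 113916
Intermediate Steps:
863*(71 + C) = 863*(71 + 61) = 863*132 = 113916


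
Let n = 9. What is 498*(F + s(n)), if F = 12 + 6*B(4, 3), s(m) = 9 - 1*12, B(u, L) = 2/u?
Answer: 5976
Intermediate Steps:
s(m) = -3 (s(m) = 9 - 12 = -3)
F = 15 (F = 12 + 6*(2/4) = 12 + 6*(2*(¼)) = 12 + 6*(½) = 12 + 3 = 15)
498*(F + s(n)) = 498*(15 - 3) = 498*12 = 5976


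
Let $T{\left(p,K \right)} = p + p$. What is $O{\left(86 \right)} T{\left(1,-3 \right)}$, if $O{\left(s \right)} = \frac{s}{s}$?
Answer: $2$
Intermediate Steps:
$T{\left(p,K \right)} = 2 p$
$O{\left(s \right)} = 1$
$O{\left(86 \right)} T{\left(1,-3 \right)} = 1 \cdot 2 \cdot 1 = 1 \cdot 2 = 2$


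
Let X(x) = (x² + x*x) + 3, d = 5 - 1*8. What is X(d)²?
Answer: 441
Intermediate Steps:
d = -3 (d = 5 - 8 = -3)
X(x) = 3 + 2*x² (X(x) = (x² + x²) + 3 = 2*x² + 3 = 3 + 2*x²)
X(d)² = (3 + 2*(-3)²)² = (3 + 2*9)² = (3 + 18)² = 21² = 441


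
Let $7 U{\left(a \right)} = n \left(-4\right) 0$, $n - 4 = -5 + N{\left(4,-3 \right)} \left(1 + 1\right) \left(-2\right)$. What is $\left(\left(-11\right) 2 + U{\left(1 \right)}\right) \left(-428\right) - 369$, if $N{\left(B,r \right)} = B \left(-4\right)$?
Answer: $9047$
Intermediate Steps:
$N{\left(B,r \right)} = - 4 B$
$n = 63$ ($n = 4 - \left(5 - \left(-4\right) 4 \left(1 + 1\right) \left(-2\right)\right) = 4 - \left(5 + 16 \cdot 2 \left(-2\right)\right) = 4 - -59 = 4 + \left(-5 + 64\right) = 4 + 59 = 63$)
$U{\left(a \right)} = 0$ ($U{\left(a \right)} = \frac{63 \left(-4\right) 0}{7} = \frac{\left(-252\right) 0}{7} = \frac{1}{7} \cdot 0 = 0$)
$\left(\left(-11\right) 2 + U{\left(1 \right)}\right) \left(-428\right) - 369 = \left(\left(-11\right) 2 + 0\right) \left(-428\right) - 369 = \left(-22 + 0\right) \left(-428\right) - 369 = \left(-22\right) \left(-428\right) - 369 = 9416 - 369 = 9047$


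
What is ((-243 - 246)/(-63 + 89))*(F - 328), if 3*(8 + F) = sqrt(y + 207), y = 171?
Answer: 82152/13 - 489*sqrt(42)/26 ≈ 6197.5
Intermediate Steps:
F = -8 + sqrt(42) (F = -8 + sqrt(171 + 207)/3 = -8 + sqrt(378)/3 = -8 + (3*sqrt(42))/3 = -8 + sqrt(42) ≈ -1.5193)
((-243 - 246)/(-63 + 89))*(F - 328) = ((-243 - 246)/(-63 + 89))*((-8 + sqrt(42)) - 328) = (-489/26)*(-336 + sqrt(42)) = (-489*1/26)*(-336 + sqrt(42)) = -489*(-336 + sqrt(42))/26 = 82152/13 - 489*sqrt(42)/26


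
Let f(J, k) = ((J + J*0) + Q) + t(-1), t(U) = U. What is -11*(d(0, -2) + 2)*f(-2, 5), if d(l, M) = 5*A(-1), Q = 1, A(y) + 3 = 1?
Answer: -176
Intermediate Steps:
A(y) = -2 (A(y) = -3 + 1 = -2)
d(l, M) = -10 (d(l, M) = 5*(-2) = -10)
f(J, k) = J (f(J, k) = ((J + J*0) + 1) - 1 = ((J + 0) + 1) - 1 = (J + 1) - 1 = (1 + J) - 1 = J)
-11*(d(0, -2) + 2)*f(-2, 5) = -11*(-10 + 2)*(-2) = -(-88)*(-2) = -11*16 = -176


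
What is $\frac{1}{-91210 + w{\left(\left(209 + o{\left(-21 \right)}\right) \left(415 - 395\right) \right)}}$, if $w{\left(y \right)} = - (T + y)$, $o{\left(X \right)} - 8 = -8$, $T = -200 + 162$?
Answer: $- \frac{1}{95352} \approx -1.0487 \cdot 10^{-5}$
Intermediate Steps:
$T = -38$
$o{\left(X \right)} = 0$ ($o{\left(X \right)} = 8 - 8 = 0$)
$w{\left(y \right)} = 38 - y$ ($w{\left(y \right)} = - (-38 + y) = 38 - y$)
$\frac{1}{-91210 + w{\left(\left(209 + o{\left(-21 \right)}\right) \left(415 - 395\right) \right)}} = \frac{1}{-91210 + \left(38 - \left(209 + 0\right) \left(415 - 395\right)\right)} = \frac{1}{-91210 + \left(38 - 209 \cdot 20\right)} = \frac{1}{-91210 + \left(38 - 4180\right)} = \frac{1}{-91210 - 4142} = \frac{1}{-95352} = - \frac{1}{95352}$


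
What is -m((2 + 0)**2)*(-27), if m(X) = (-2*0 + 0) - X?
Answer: -108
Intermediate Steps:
m(X) = -X (m(X) = (0 + 0) - X = 0 - X = -X)
-m((2 + 0)**2)*(-27) = -(-1)*(2 + 0)**2*(-27) = -(-1)*2**2*(-27) = -(-1)*4*(-27) = -1*(-4)*(-27) = 4*(-27) = -108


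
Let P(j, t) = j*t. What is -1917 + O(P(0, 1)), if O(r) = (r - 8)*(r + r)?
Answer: -1917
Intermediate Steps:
O(r) = 2*r*(-8 + r) (O(r) = (-8 + r)*(2*r) = 2*r*(-8 + r))
-1917 + O(P(0, 1)) = -1917 + 2*(0*1)*(-8 + 0*1) = -1917 + 2*0*(-8 + 0) = -1917 + 2*0*(-8) = -1917 + 0 = -1917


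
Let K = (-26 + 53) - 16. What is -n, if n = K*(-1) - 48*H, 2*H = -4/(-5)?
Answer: 151/5 ≈ 30.200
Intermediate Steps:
K = 11 (K = 27 - 16 = 11)
H = 2/5 (H = (-4/(-5))/2 = (-4*(-1/5))/2 = (1/2)*(4/5) = 2/5 ≈ 0.40000)
n = -151/5 (n = 11*(-1) - 48*2/5 = -11 - 96/5 = -151/5 ≈ -30.200)
-n = -1*(-151/5) = 151/5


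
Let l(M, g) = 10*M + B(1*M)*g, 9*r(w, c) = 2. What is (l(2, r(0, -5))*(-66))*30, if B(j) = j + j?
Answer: -41360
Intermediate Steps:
r(w, c) = 2/9 (r(w, c) = (1/9)*2 = 2/9)
B(j) = 2*j
l(M, g) = 10*M + 2*M*g (l(M, g) = 10*M + (2*(1*M))*g = 10*M + (2*M)*g = 10*M + 2*M*g)
(l(2, r(0, -5))*(-66))*30 = ((2*2*(5 + 2/9))*(-66))*30 = ((2*2*(47/9))*(-66))*30 = ((188/9)*(-66))*30 = -4136/3*30 = -41360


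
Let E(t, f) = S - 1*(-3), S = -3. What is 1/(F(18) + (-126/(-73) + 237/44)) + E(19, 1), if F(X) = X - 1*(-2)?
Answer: 3212/87085 ≈ 0.036883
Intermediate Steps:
F(X) = 2 + X (F(X) = X + 2 = 2 + X)
E(t, f) = 0 (E(t, f) = -3 - 1*(-3) = -3 + 3 = 0)
1/(F(18) + (-126/(-73) + 237/44)) + E(19, 1) = 1/((2 + 18) + (-126/(-73) + 237/44)) + 0 = 1/(20 + (-126*(-1/73) + 237*(1/44))) + 0 = 1/(20 + (126/73 + 237/44)) + 0 = 1/(20 + 22845/3212) + 0 = 1/(87085/3212) + 0 = 3212/87085 + 0 = 3212/87085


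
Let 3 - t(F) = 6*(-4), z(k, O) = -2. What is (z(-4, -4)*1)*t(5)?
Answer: -54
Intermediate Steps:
t(F) = 27 (t(F) = 3 - 6*(-4) = 3 - 1*(-24) = 3 + 24 = 27)
(z(-4, -4)*1)*t(5) = -2*1*27 = -2*27 = -54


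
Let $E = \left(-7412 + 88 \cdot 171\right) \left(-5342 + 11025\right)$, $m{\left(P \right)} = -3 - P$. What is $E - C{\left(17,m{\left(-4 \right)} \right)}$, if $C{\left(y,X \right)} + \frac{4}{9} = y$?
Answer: $\frac{390558343}{9} \approx 4.3395 \cdot 10^{7}$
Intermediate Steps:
$C{\left(y,X \right)} = - \frac{4}{9} + y$
$E = 43395388$ ($E = \left(-7412 + 15048\right) 5683 = 7636 \cdot 5683 = 43395388$)
$E - C{\left(17,m{\left(-4 \right)} \right)} = 43395388 - \left(- \frac{4}{9} + 17\right) = 43395388 - \frac{149}{9} = \frac{390558343}{9}$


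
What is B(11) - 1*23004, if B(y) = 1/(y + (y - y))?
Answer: -253043/11 ≈ -23004.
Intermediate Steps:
B(y) = 1/y (B(y) = 1/(y + 0) = 1/y)
B(11) - 1*23004 = 1/11 - 1*23004 = 1/11 - 23004 = -253043/11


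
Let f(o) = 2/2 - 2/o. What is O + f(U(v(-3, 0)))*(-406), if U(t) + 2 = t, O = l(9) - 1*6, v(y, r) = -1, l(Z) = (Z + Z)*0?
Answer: -2048/3 ≈ -682.67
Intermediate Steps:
l(Z) = 0 (l(Z) = (2*Z)*0 = 0)
O = -6 (O = 0 - 1*6 = 0 - 6 = -6)
U(t) = -2 + t
f(o) = 1 - 2/o (f(o) = 2*(½) - 2/o = 1 - 2/o)
O + f(U(v(-3, 0)))*(-406) = -6 + ((-2 + (-2 - 1))/(-2 - 1))*(-406) = -6 + ((-2 - 3)/(-3))*(-406) = -6 - ⅓*(-5)*(-406) = -6 + (5/3)*(-406) = -6 - 2030/3 = -2048/3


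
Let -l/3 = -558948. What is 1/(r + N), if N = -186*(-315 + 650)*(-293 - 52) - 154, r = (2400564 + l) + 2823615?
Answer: 1/28397819 ≈ 3.5214e-8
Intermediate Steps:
l = 1676844 (l = -3*(-558948) = 1676844)
r = 6901023 (r = (2400564 + 1676844) + 2823615 = 4077408 + 2823615 = 6901023)
N = 21496796 (N = -62310*(-345) - 154 = -186*(-115575) - 154 = 21496950 - 154 = 21496796)
1/(r + N) = 1/(6901023 + 21496796) = 1/28397819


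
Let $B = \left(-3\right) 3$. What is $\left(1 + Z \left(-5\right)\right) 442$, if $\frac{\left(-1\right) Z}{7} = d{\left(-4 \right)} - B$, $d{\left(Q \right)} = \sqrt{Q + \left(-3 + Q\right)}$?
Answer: $139672 + 15470 i \sqrt{11} \approx 1.3967 \cdot 10^{5} + 51308.0 i$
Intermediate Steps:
$B = -9$
$d{\left(Q \right)} = \sqrt{-3 + 2 Q}$
$Z = -63 - 7 i \sqrt{11}$ ($Z = - 7 \left(\sqrt{-3 + 2 \left(-4\right)} - -9\right) = - 7 \left(\sqrt{-3 - 8} + 9\right) = - 7 \left(\sqrt{-11} + 9\right) = - 7 \left(i \sqrt{11} + 9\right) = - 7 \left(9 + i \sqrt{11}\right) = -63 - 7 i \sqrt{11} \approx -63.0 - 23.216 i$)
$\left(1 + Z \left(-5\right)\right) 442 = \left(1 + \left(-63 - 7 i \sqrt{11}\right) \left(-5\right)\right) 442 = \left(1 + \left(315 + 35 i \sqrt{11}\right)\right) 442 = \left(316 + 35 i \sqrt{11}\right) 442 = 139672 + 15470 i \sqrt{11}$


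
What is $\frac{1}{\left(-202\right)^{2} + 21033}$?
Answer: $\frac{1}{61837} \approx 1.6172 \cdot 10^{-5}$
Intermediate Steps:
$\frac{1}{\left(-202\right)^{2} + 21033} = \frac{1}{40804 + 21033} = \frac{1}{61837}$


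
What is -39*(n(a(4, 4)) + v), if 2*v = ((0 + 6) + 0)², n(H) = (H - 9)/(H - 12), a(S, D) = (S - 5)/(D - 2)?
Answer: -18291/25 ≈ -731.64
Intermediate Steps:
a(S, D) = (-5 + S)/(-2 + D)
n(H) = (-9 + H)/(-12 + H)
v = 18 (v = ((0 + 6) + 0)²/2 = (6 + 0)²/2 = (½)*6² = (½)*36 = 18)
-39*(n(a(4, 4)) + v) = -39*((-9 + (-5 + 4)/(-2 + 4))/(-12 + (-5 + 4)/(-2 + 4)) + 18) = -39*((-9 - 1/2)/(-12 - 1/2) + 18) = -39*((-9 + (½)*(-1))/(-12 + (½)*(-1)) + 18) = -39*((-9 - ½)/(-12 - ½) + 18) = -39*(-19/2/(-25/2) + 18) = -39*(-2/25*(-19/2) + 18) = -39*(19/25 + 18) = -39*469/25 = -18291/25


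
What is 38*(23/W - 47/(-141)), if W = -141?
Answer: 304/47 ≈ 6.4681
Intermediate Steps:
38*(23/W - 47/(-141)) = 38*(23/(-141) - 47/(-141)) = 38*(23*(-1/141) - 47*(-1/141)) = 38*(-23/141 + 1/3) = 38*(8/47) = 304/47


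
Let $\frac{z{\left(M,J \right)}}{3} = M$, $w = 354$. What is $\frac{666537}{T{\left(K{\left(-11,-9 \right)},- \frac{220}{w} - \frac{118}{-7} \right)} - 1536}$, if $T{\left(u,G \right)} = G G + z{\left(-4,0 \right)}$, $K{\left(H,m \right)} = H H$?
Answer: $- \frac{1023214945977}{1971713852} \approx -518.95$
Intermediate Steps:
$K{\left(H,m \right)} = H^{2}$
$z{\left(M,J \right)} = 3 M$
$T{\left(u,G \right)} = -12 + G^{2}$ ($T{\left(u,G \right)} = G G + 3 \left(-4\right) = G^{2} - 12 = -12 + G^{2}$)
$\frac{666537}{T{\left(K{\left(-11,-9 \right)},- \frac{220}{w} - \frac{118}{-7} \right)} - 1536} = \frac{666537}{\left(-12 + \left(- \frac{220}{354} - \frac{118}{-7}\right)^{2}\right) - 1536} = \frac{666537}{\left(-12 + \left(\left(-220\right) \frac{1}{354} - - \frac{118}{7}\right)^{2}\right) - 1536} = \frac{666537}{\left(-12 + \left(- \frac{110}{177} + \frac{118}{7}\right)^{2}\right) - 1536} = \frac{666537}{\left(-12 + \left(\frac{20116}{1239}\right)^{2}\right) - 1536} = \frac{666537}{\left(-12 + \frac{404653456}{1535121}\right) - 1536} = \frac{666537}{\frac{386232004}{1535121} - 1536} = \frac{666537}{- \frac{1971713852}{1535121}} = 666537 \left(- \frac{1535121}{1971713852}\right) = - \frac{1023214945977}{1971713852}$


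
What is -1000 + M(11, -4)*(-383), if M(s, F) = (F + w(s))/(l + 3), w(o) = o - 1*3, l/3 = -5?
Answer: -2617/3 ≈ -872.33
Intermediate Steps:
l = -15 (l = 3*(-5) = -15)
w(o) = -3 + o (w(o) = o - 3 = -3 + o)
M(s, F) = ¼ - F/12 - s/12 (M(s, F) = (F + (-3 + s))/(-15 + 3) = (-3 + F + s)/(-12) = (-3 + F + s)*(-1/12) = ¼ - F/12 - s/12)
-1000 + M(11, -4)*(-383) = -1000 + (¼ - 1/12*(-4) - 1/12*11)*(-383) = -1000 + (¼ + ⅓ - 11/12)*(-383) = -1000 - ⅓*(-383) = -1000 + 383/3 = -2617/3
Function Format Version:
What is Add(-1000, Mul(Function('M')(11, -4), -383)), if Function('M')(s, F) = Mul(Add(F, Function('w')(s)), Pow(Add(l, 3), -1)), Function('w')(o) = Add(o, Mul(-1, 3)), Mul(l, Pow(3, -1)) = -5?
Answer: Rational(-2617, 3) ≈ -872.33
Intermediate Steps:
l = -15 (l = Mul(3, -5) = -15)
Function('w')(o) = Add(-3, o) (Function('w')(o) = Add(o, -3) = Add(-3, o))
Function('M')(s, F) = Add(Rational(1, 4), Mul(Rational(-1, 12), F), Mul(Rational(-1, 12), s)) (Function('M')(s, F) = Mul(Add(F, Add(-3, s)), Pow(Add(-15, 3), -1)) = Mul(Add(-3, F, s), Pow(-12, -1)) = Mul(Add(-3, F, s), Rational(-1, 12)) = Add(Rational(1, 4), Mul(Rational(-1, 12), F), Mul(Rational(-1, 12), s)))
Add(-1000, Mul(Function('M')(11, -4), -383)) = Add(-1000, Mul(Add(Rational(1, 4), Mul(Rational(-1, 12), -4), Mul(Rational(-1, 12), 11)), -383)) = Add(-1000, Mul(Add(Rational(1, 4), Rational(1, 3), Rational(-11, 12)), -383)) = Add(-1000, Mul(Rational(-1, 3), -383)) = Add(-1000, Rational(383, 3)) = Rational(-2617, 3)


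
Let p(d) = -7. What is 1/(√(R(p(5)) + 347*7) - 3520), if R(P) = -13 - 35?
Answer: -3520/12388019 - √2381/12388019 ≈ -0.00028808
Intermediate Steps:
R(P) = -48
1/(√(R(p(5)) + 347*7) - 3520) = 1/(√(-48 + 347*7) - 3520) = 1/(√(-48 + 2429) - 3520) = 1/(√2381 - 3520) = 1/(-3520 + √2381)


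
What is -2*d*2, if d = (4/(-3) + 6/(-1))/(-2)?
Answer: -44/3 ≈ -14.667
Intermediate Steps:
d = 11/3 (d = (4*(-⅓) + 6*(-1))*(-½) = (-4/3 - 6)*(-½) = -22/3*(-½) = 11/3 ≈ 3.6667)
-2*d*2 = -2*11/3*2 = -22/3*2 = -44/3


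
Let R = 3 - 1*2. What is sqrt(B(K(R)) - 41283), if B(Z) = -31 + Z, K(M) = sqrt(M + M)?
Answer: sqrt(-41314 + sqrt(2)) ≈ 203.25*I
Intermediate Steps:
R = 1 (R = 3 - 2 = 1)
K(M) = sqrt(2)*sqrt(M) (K(M) = sqrt(2*M) = sqrt(2)*sqrt(M))
sqrt(B(K(R)) - 41283) = sqrt((-31 + sqrt(2)*sqrt(1)) - 41283) = sqrt((-31 + sqrt(2)*1) - 41283) = sqrt((-31 + sqrt(2)) - 41283) = sqrt(-41314 + sqrt(2))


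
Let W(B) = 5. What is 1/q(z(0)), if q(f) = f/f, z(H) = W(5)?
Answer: 1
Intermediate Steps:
z(H) = 5
q(f) = 1
1/q(z(0)) = 1/1 = 1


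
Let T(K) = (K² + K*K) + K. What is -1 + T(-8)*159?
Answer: 19079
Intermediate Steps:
T(K) = K + 2*K² (T(K) = (K² + K²) + K = 2*K² + K = K + 2*K²)
-1 + T(-8)*159 = -1 - 8*(1 + 2*(-8))*159 = -1 - 8*(1 - 16)*159 = -1 - 8*(-15)*159 = -1 + 120*159 = -1 + 19080 = 19079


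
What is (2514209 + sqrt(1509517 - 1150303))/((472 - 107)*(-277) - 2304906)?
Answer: -2514209/2406011 - sqrt(359214)/2406011 ≈ -1.0452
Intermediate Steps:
(2514209 + sqrt(1509517 - 1150303))/((472 - 107)*(-277) - 2304906) = (2514209 + sqrt(359214))/(365*(-277) - 2304906) = (2514209 + sqrt(359214))/(-101105 - 2304906) = (2514209 + sqrt(359214))/(-2406011) = (2514209 + sqrt(359214))*(-1/2406011) = -2514209/2406011 - sqrt(359214)/2406011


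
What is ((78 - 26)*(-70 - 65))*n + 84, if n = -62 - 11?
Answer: 512544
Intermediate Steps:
n = -73
((78 - 26)*(-70 - 65))*n + 84 = ((78 - 26)*(-70 - 65))*(-73) + 84 = (52*(-135))*(-73) + 84 = -7020*(-73) + 84 = 512460 + 84 = 512544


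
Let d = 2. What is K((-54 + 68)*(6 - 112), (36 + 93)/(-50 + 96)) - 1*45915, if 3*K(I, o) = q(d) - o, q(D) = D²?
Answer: -6336215/138 ≈ -45915.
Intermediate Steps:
K(I, o) = 4/3 - o/3 (K(I, o) = (2² - o)/3 = (4 - o)/3 = 4/3 - o/3)
K((-54 + 68)*(6 - 112), (36 + 93)/(-50 + 96)) - 1*45915 = (4/3 - (36 + 93)/(3*(-50 + 96))) - 1*45915 = (4/3 - 43/46) - 45915 = 55/138 - 45915 = -6336215/138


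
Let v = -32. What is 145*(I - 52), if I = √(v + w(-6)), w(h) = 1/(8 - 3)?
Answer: -7540 + 29*I*√795 ≈ -7540.0 + 817.68*I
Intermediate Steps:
w(h) = ⅕ (w(h) = 1/5 = ⅕)
I = I*√795/5 (I = √(-32 + ⅕) = √(-159/5) = I*√795/5 ≈ 5.6391*I)
145*(I - 52) = 145*(I*√795/5 - 52) = 145*(-52 + I*√795/5) = -7540 + 29*I*√795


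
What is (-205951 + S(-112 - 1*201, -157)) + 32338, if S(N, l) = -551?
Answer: -174164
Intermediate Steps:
(-205951 + S(-112 - 1*201, -157)) + 32338 = (-205951 - 551) + 32338 = -206502 + 32338 = -174164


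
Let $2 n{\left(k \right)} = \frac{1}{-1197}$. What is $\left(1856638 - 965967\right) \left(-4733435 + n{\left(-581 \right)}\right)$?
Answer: $- \frac{10092944284905361}{2394} \approx -4.2159 \cdot 10^{12}$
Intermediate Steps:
$n{\left(k \right)} = - \frac{1}{2394}$ ($n{\left(k \right)} = \frac{1}{2 \left(-1197\right)} = \frac{1}{2} \left(- \frac{1}{1197}\right) = - \frac{1}{2394}$)
$\left(1856638 - 965967\right) \left(-4733435 + n{\left(-581 \right)}\right) = \left(1856638 - 965967\right) \left(-4733435 - \frac{1}{2394}\right) = 890671 \left(- \frac{11331843391}{2394}\right) = - \frac{10092944284905361}{2394}$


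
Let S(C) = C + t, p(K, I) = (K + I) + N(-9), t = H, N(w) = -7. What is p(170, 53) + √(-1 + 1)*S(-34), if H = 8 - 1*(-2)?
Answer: 216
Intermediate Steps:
H = 10 (H = 8 + 2 = 10)
t = 10
p(K, I) = -7 + I + K (p(K, I) = (K + I) - 7 = (I + K) - 7 = -7 + I + K)
S(C) = 10 + C (S(C) = C + 10 = 10 + C)
p(170, 53) + √(-1 + 1)*S(-34) = (-7 + 53 + 170) + √(-1 + 1)*(10 - 34) = 216 + √0*(-24) = 216 + 0*(-24) = 216 + 0 = 216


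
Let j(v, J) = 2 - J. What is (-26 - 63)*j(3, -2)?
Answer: -356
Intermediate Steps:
(-26 - 63)*j(3, -2) = (-26 - 63)*(2 - 1*(-2)) = -89*(2 + 2) = -89*4 = -356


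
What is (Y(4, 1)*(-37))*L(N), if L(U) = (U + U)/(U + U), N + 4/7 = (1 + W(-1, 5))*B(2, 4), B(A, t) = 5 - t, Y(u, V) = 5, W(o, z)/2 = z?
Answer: -185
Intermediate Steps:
W(o, z) = 2*z
N = 73/7 (N = -4/7 + (1 + 2*5)*(5 - 1*4) = -4/7 + (1 + 10)*(5 - 4) = -4/7 + 11*1 = -4/7 + 11 = 73/7 ≈ 10.429)
L(U) = 1 (L(U) = (2*U)/((2*U)) = (2*U)*(1/(2*U)) = 1)
(Y(4, 1)*(-37))*L(N) = (5*(-37))*1 = -185*1 = -185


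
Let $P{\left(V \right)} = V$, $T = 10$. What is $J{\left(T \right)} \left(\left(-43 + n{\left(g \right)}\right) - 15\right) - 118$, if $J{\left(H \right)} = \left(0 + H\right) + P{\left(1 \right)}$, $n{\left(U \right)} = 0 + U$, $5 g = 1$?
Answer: $- \frac{3769}{5} \approx -753.8$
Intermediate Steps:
$g = \frac{1}{5}$ ($g = \frac{1}{5} \cdot 1 = \frac{1}{5} \approx 0.2$)
$n{\left(U \right)} = U$
$J{\left(H \right)} = 1 + H$ ($J{\left(H \right)} = \left(0 + H\right) + 1 = H + 1 = 1 + H$)
$J{\left(T \right)} \left(\left(-43 + n{\left(g \right)}\right) - 15\right) - 118 = \left(1 + 10\right) \left(\left(-43 + \frac{1}{5}\right) - 15\right) - 118 = 11 \left(- \frac{214}{5} - 15\right) - 118 = 11 \left(- \frac{289}{5}\right) - 118 = - \frac{3179}{5} - 118 = - \frac{3769}{5}$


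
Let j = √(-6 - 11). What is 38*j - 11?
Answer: -11 + 38*I*√17 ≈ -11.0 + 156.68*I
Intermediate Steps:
j = I*√17 (j = √(-17) = I*√17 ≈ 4.1231*I)
38*j - 11 = 38*(I*√17) - 11 = 38*I*√17 - 11 = -11 + 38*I*√17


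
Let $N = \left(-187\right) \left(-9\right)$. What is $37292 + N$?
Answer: $38975$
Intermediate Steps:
$N = 1683$
$37292 + N = 37292 + 1683 = 38975$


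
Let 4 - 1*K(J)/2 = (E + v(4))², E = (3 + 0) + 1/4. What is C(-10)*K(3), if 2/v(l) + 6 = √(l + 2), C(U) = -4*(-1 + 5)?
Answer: 9958/75 - 304*√6/25 ≈ 102.99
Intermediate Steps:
C(U) = -16 (C(U) = -4*4 = -16)
v(l) = 2/(-6 + √(2 + l)) (v(l) = 2/(-6 + √(l + 2)) = 2/(-6 + √(2 + l)))
E = 13/4 (E = 3 + ¼ = 13/4 ≈ 3.2500)
K(J) = 8 - 2*(13/4 + 2/(-6 + √6))² (K(J) = 8 - 2*(13/4 + 2/(-6 + √(2 + 4)))² = 8 - 2*(13/4 + 2/(-6 + √6))²)
C(-10)*K(3) = -16*(-4979/600 + 19*√6/25) = 9958/75 - 304*√6/25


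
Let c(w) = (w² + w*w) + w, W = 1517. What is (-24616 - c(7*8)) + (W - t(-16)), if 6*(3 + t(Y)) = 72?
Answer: -29436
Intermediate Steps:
t(Y) = 9 (t(Y) = -3 + (⅙)*72 = -3 + 12 = 9)
c(w) = w + 2*w² (c(w) = (w² + w²) + w = 2*w² + w = w + 2*w²)
(-24616 - c(7*8)) + (W - t(-16)) = (-24616 - 7*8*(1 + 2*(7*8))) + (1517 - 1*9) = (-24616 - 56*(1 + 2*56)) + (1517 - 9) = (-24616 - 56*(1 + 112)) + 1508 = (-24616 - 56*113) + 1508 = (-24616 - 1*6328) + 1508 = (-24616 - 6328) + 1508 = -30944 + 1508 = -29436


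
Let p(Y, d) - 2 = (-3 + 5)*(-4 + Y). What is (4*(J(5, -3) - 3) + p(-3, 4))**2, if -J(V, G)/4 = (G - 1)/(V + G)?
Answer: 64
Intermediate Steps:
p(Y, d) = -6 + 2*Y (p(Y, d) = 2 + (-3 + 5)*(-4 + Y) = 2 + 2*(-4 + Y) = 2 + (-8 + 2*Y) = -6 + 2*Y)
J(V, G) = -4*(-1 + G)/(G + V) (J(V, G) = -4*(G - 1)/(V + G) = -4*(-1 + G)/(G + V))
(4*(J(5, -3) - 3) + p(-3, 4))**2 = (4*(4*(1 - 1*(-3))/(-3 + 5) - 3) + (-6 + 2*(-3)))**2 = (4*(4*(1 + 3)/2 - 3) + (-6 - 6))**2 = (4*(4*(1/2)*4 - 3) - 12)**2 = (4*(8 - 3) - 12)**2 = (4*5 - 12)**2 = (20 - 12)**2 = 8**2 = 64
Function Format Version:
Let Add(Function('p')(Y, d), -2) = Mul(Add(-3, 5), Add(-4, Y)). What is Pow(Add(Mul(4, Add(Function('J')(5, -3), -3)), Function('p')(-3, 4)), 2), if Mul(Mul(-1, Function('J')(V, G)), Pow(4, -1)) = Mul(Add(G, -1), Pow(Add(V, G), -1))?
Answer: 64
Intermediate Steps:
Function('p')(Y, d) = Add(-6, Mul(2, Y)) (Function('p')(Y, d) = Add(2, Mul(Add(-3, 5), Add(-4, Y))) = Add(2, Mul(2, Add(-4, Y))) = Add(2, Add(-8, Mul(2, Y))) = Add(-6, Mul(2, Y)))
Function('J')(V, G) = Mul(-4, Pow(Add(G, V), -1), Add(-1, G)) (Function('J')(V, G) = Mul(-4, Mul(Add(G, -1), Pow(Add(V, G), -1))) = Mul(-4, Mul(Add(-1, G), Pow(Add(G, V), -1))) = Mul(-4, Mul(Pow(Add(G, V), -1), Add(-1, G))) = Mul(-4, Pow(Add(G, V), -1), Add(-1, G)))
Pow(Add(Mul(4, Add(Function('J')(5, -3), -3)), Function('p')(-3, 4)), 2) = Pow(Add(Mul(4, Add(Mul(4, Pow(Add(-3, 5), -1), Add(1, Mul(-1, -3))), -3)), Add(-6, Mul(2, -3))), 2) = Pow(Add(Mul(4, Add(Mul(4, Pow(2, -1), Add(1, 3)), -3)), Add(-6, -6)), 2) = Pow(Add(Mul(4, Add(Mul(4, Rational(1, 2), 4), -3)), -12), 2) = Pow(Add(Mul(4, Add(8, -3)), -12), 2) = Pow(Add(Mul(4, 5), -12), 2) = Pow(Add(20, -12), 2) = Pow(8, 2) = 64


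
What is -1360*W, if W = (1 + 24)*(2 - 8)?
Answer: 204000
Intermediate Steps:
W = -150 (W = 25*(-6) = -150)
-1360*W = -1360*(-150) = 204000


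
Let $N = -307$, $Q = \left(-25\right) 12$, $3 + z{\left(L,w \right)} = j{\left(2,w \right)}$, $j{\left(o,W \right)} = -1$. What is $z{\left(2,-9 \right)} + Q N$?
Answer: $92096$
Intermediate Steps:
$z{\left(L,w \right)} = -4$ ($z{\left(L,w \right)} = -3 - 1 = -4$)
$Q = -300$
$z{\left(2,-9 \right)} + Q N = -4 - -92100 = -4 + 92100 = 92096$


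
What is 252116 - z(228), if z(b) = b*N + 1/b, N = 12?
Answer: 56858639/228 ≈ 2.4938e+5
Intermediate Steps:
z(b) = 1/b + 12*b (z(b) = b*12 + 1/b = 12*b + 1/b = 1/b + 12*b)
252116 - z(228) = 252116 - (1/228 + 12*228) = 252116 - (1/228 + 2736) = 252116 - 1*623809/228 = 252116 - 623809/228 = 56858639/228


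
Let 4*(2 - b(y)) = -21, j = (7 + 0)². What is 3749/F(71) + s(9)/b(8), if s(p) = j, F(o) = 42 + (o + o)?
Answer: 6295/232 ≈ 27.134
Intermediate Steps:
F(o) = 42 + 2*o
j = 49 (j = 7² = 49)
s(p) = 49
b(y) = 29/4 (b(y) = 2 - ¼*(-21) = 2 + 21/4 = 29/4)
3749/F(71) + s(9)/b(8) = 3749/(42 + 2*71) + 49/(29/4) = 3749/(42 + 142) + 49*(4/29) = 3749/184 + 196/29 = 3749*(1/184) + 196/29 = 163/8 + 196/29 = 6295/232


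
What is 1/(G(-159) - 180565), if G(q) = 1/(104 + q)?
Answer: -55/9931076 ≈ -5.5382e-6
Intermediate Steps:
1/(G(-159) - 180565) = 1/(1/(104 - 159) - 180565) = 1/(1/(-55) - 180565) = 1/(-1/55 - 180565) = 1/(-9931076/55) = -55/9931076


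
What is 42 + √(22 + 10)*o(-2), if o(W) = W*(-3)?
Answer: 42 + 24*√2 ≈ 75.941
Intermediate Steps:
o(W) = -3*W
42 + √(22 + 10)*o(-2) = 42 + √(22 + 10)*(-3*(-2)) = 42 + √32*6 = 42 + (4*√2)*6 = 42 + 24*√2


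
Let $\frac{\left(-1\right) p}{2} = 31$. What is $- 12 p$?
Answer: $744$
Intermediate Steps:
$p = -62$ ($p = \left(-2\right) 31 = -62$)
$- 12 p = \left(-12\right) \left(-62\right) = 744$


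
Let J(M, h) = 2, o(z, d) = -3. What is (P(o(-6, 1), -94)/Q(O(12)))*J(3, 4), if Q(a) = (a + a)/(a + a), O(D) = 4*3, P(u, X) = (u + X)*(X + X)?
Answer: 36472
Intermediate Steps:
P(u, X) = 2*X*(X + u) (P(u, X) = (X + u)*(2*X) = 2*X*(X + u))
O(D) = 12
Q(a) = 1 (Q(a) = (2*a)/((2*a)) = (2*a)*(1/(2*a)) = 1)
(P(o(-6, 1), -94)/Q(O(12)))*J(3, 4) = ((2*(-94)*(-94 - 3))/1)*2 = ((2*(-94)*(-97))*1)*2 = (18236*1)*2 = 18236*2 = 36472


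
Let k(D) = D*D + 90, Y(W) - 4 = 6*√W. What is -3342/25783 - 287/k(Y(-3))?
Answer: (-160416*√3 + 7393037*I)/(51566*(I + 24*√3)) ≈ -0.046624 + 3.4501*I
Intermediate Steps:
Y(W) = 4 + 6*√W
k(D) = 90 + D² (k(D) = D² + 90 = 90 + D²)
-3342/25783 - 287/k(Y(-3)) = -3342/25783 - 287/(90 + (4 + 6*√(-3))²) = -3342*1/25783 - 287/(90 + (4 + 6*(I*√3))²) = -3342/25783 - 287/(90 + (4 + 6*I*√3)²)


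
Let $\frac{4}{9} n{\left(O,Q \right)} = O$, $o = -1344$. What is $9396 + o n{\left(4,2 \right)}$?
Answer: $-2700$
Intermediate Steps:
$n{\left(O,Q \right)} = \frac{9 O}{4}$
$9396 + o n{\left(4,2 \right)} = 9396 - 1344 \cdot \frac{9}{4} \cdot 4 = 9396 - 12096 = -2700$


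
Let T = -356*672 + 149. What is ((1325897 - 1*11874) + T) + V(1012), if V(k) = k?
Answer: 1075952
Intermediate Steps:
T = -239083 (T = -239232 + 149 = -239083)
((1325897 - 1*11874) + T) + V(1012) = ((1325897 - 1*11874) - 239083) + 1012 = ((1325897 - 11874) - 239083) + 1012 = (1314023 - 239083) + 1012 = 1074940 + 1012 = 1075952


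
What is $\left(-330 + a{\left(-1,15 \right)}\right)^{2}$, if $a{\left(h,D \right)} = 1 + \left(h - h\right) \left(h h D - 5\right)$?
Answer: $108241$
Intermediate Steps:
$a{\left(h,D \right)} = 1$ ($a{\left(h,D \right)} = 1 + 0 \left(h^{2} D - 5\right) = 1 + 0 \left(D h^{2} - 5\right) = 1 + 0 \left(-5 + D h^{2}\right) = 1 + 0 = 1$)
$\left(-330 + a{\left(-1,15 \right)}\right)^{2} = \left(-330 + 1\right)^{2} = \left(-329\right)^{2} = 108241$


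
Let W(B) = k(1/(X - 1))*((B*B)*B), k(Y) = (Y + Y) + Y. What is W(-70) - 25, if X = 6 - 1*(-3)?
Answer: -128650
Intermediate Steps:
X = 9 (X = 6 + 3 = 9)
k(Y) = 3*Y (k(Y) = 2*Y + Y = 3*Y)
W(B) = 3*B³/8 (W(B) = (3/(9 - 1))*((B*B)*B) = (3/8)*(B²*B) = (3*(⅛))*B³ = 3*B³/8)
W(-70) - 25 = (3/8)*(-70)³ - 25 = (3/8)*(-343000) - 25 = -128625 - 25 = -128650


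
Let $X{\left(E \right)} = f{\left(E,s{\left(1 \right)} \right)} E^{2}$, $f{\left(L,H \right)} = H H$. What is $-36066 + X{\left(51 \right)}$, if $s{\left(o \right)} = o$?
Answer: $-33465$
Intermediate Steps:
$f{\left(L,H \right)} = H^{2}$
$X{\left(E \right)} = E^{2}$ ($X{\left(E \right)} = 1^{2} E^{2} = 1 E^{2} = E^{2}$)
$-36066 + X{\left(51 \right)} = -36066 + 51^{2} = -36066 + 2601 = -33465$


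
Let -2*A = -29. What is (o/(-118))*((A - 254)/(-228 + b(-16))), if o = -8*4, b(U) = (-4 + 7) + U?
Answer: 3832/14219 ≈ 0.26950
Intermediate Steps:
b(U) = 3 + U
A = 29/2 (A = -½*(-29) = 29/2 ≈ 14.500)
o = -32
(o/(-118))*((A - 254)/(-228 + b(-16))) = (-32/(-118))*((29/2 - 254)/(-228 + (3 - 16))) = (-32*(-1/118))*(-479/(2*(-228 - 13))) = 16*(-479/2/(-241))/59 = 16*(-479/2*(-1/241))/59 = (16/59)*(479/482) = 3832/14219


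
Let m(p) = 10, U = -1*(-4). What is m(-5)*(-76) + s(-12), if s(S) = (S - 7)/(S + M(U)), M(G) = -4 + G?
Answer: -9101/12 ≈ -758.42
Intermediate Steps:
U = 4
s(S) = (-7 + S)/S (s(S) = (S - 7)/(S + (-4 + 4)) = (-7 + S)/(S + 0) = (-7 + S)/S)
m(-5)*(-76) + s(-12) = 10*(-76) + (-7 - 12)/(-12) = -760 - 1/12*(-19) = -760 + 19/12 = -9101/12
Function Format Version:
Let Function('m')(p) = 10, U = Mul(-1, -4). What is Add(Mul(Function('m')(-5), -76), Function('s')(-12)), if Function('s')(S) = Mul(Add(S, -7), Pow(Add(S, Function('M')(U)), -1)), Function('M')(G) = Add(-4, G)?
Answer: Rational(-9101, 12) ≈ -758.42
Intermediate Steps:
U = 4
Function('s')(S) = Mul(Pow(S, -1), Add(-7, S)) (Function('s')(S) = Mul(Add(S, -7), Pow(Add(S, Add(-4, 4)), -1)) = Mul(Add(-7, S), Pow(Add(S, 0), -1)) = Mul(Add(-7, S), Pow(S, -1)) = Mul(Pow(S, -1), Add(-7, S)))
Add(Mul(Function('m')(-5), -76), Function('s')(-12)) = Add(Mul(10, -76), Mul(Pow(-12, -1), Add(-7, -12))) = Add(-760, Mul(Rational(-1, 12), -19)) = Add(-760, Rational(19, 12)) = Rational(-9101, 12)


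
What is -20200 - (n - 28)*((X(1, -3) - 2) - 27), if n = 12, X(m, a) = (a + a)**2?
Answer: -20088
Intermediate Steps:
X(m, a) = 4*a**2 (X(m, a) = (2*a)**2 = 4*a**2)
-20200 - (n - 28)*((X(1, -3) - 2) - 27) = -20200 - (12 - 28)*((4*(-3)**2 - 2) - 27) = -20200 - (-16)*((4*9 - 2) - 27) = -20200 - (-16)*((36 - 2) - 27) = -20200 - (-16)*(34 - 27) = -20200 - (-16)*7 = -20200 - 1*(-112) = -20200 + 112 = -20088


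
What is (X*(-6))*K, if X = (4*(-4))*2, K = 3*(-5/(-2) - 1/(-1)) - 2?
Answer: 1632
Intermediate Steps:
K = 17/2 (K = 3*(-5*(-½) - 1*(-1)) - 2 = 3*(5/2 + 1) - 2 = 3*(7/2) - 2 = 21/2 - 2 = 17/2 ≈ 8.5000)
X = -32 (X = -16*2 = -32)
(X*(-6))*K = -32*(-6)*(17/2) = 192*(17/2) = 1632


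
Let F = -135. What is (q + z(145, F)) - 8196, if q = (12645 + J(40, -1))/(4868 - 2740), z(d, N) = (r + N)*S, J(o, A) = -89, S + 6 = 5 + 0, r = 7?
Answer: -4289037/532 ≈ -8062.1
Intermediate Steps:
S = -1 (S = -6 + (5 + 0) = -6 + 5 = -1)
z(d, N) = -7 - N (z(d, N) = (7 + N)*(-1) = -7 - N)
q = 3139/532 (q = (12645 - 89)/(4868 - 2740) = 12556/2128 = 12556*(1/2128) = 3139/532 ≈ 5.9004)
(q + z(145, F)) - 8196 = (3139/532 + (-7 - 1*(-135))) - 8196 = (3139/532 + (-7 + 135)) - 8196 = (3139/532 + 128) - 8196 = 71235/532 - 8196 = -4289037/532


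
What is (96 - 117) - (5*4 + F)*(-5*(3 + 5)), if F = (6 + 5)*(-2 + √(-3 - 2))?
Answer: -101 + 440*I*√5 ≈ -101.0 + 983.87*I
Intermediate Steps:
F = -22 + 11*I*√5 (F = 11*(-2 + √(-5)) = 11*(-2 + I*√5) = -22 + 11*I*√5 ≈ -22.0 + 24.597*I)
(96 - 117) - (5*4 + F)*(-5*(3 + 5)) = (96 - 117) - (5*4 + (-22 + 11*I*√5))*(-5*(3 + 5)) = -21 - (20 + (-22 + 11*I*√5))*(-5*8) = -21 - (-2 + 11*I*√5)*(-40) = -21 - (80 - 440*I*√5) = -21 + (-80 + 440*I*√5) = -101 + 440*I*√5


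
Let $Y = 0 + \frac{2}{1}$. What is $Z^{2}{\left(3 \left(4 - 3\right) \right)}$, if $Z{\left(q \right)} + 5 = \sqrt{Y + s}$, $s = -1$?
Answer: $16$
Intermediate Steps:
$Y = 2$ ($Y = 0 + 2 \cdot 1 = 0 + 2 = 2$)
$Z{\left(q \right)} = -4$ ($Z{\left(q \right)} = -5 + \sqrt{2 - 1} = -5 + \sqrt{1} = -5 + 1 = -4$)
$Z^{2}{\left(3 \left(4 - 3\right) \right)} = \left(-4\right)^{2} = 16$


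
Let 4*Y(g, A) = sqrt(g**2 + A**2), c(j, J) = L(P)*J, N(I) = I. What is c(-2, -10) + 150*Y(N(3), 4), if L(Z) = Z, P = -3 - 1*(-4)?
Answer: 355/2 ≈ 177.50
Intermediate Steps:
P = 1 (P = -3 + 4 = 1)
c(j, J) = J (c(j, J) = 1*J = J)
Y(g, A) = sqrt(A**2 + g**2)/4 (Y(g, A) = sqrt(g**2 + A**2)/4 = sqrt(A**2 + g**2)/4)
c(-2, -10) + 150*Y(N(3), 4) = -10 + 150*(sqrt(4**2 + 3**2)/4) = -10 + 150*(sqrt(16 + 9)/4) = -10 + 150*(sqrt(25)/4) = -10 + 150*((1/4)*5) = -10 + 150*(5/4) = -10 + 375/2 = 355/2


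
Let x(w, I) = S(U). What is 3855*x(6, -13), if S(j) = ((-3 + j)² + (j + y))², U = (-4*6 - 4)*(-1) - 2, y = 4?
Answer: 1204614255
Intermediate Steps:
U = 26 (U = (-24 - 4)*(-1) - 2 = -28*(-1) - 2 = 28 - 2 = 26)
S(j) = (4 + j + (-3 + j)²)² (S(j) = ((-3 + j)² + (j + 4))² = ((-3 + j)² + (4 + j))² = (4 + j + (-3 + j)²)²)
x(w, I) = 312481 (x(w, I) = (4 + 26 + (-3 + 26)²)² = (4 + 26 + 23²)² = (4 + 26 + 529)² = 559² = 312481)
3855*x(6, -13) = 3855*312481 = 1204614255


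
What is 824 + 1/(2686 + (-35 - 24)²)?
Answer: 5081609/6167 ≈ 824.00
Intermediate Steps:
824 + 1/(2686 + (-35 - 24)²) = 824 + 1/(2686 + (-59)²) = 824 + 1/(2686 + 3481) = 824 + 1/6167 = 5081609/6167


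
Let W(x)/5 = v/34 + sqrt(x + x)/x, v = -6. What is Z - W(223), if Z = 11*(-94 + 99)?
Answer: 950/17 - 5*sqrt(446)/223 ≈ 55.409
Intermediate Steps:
Z = 55 (Z = 11*5 = 55)
W(x) = -15/17 + 5*sqrt(2)/sqrt(x) (W(x) = 5*(-6/34 + sqrt(x + x)/x) = 5*(-6*1/34 + sqrt(2*x)/x) = 5*(-3/17 + (sqrt(2)*sqrt(x))/x) = 5*(-3/17 + sqrt(2)/sqrt(x)) = -15/17 + 5*sqrt(2)/sqrt(x))
Z - W(223) = 55 - (-15/17 + 5*sqrt(2)/sqrt(223)) = 55 - (-15/17 + 5*sqrt(2)*(sqrt(223)/223)) = 55 - (-15/17 + 5*sqrt(446)/223) = 55 + (15/17 - 5*sqrt(446)/223) = 950/17 - 5*sqrt(446)/223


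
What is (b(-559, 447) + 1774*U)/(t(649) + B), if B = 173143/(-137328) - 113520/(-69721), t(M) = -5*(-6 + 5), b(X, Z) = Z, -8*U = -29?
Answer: 65852018005092/51390998897 ≈ 1281.4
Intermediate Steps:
U = 29/8 (U = -⅛*(-29) = 29/8 ≈ 3.6250)
t(M) = 5 (t(M) = -5*(-1) = 5)
B = 3517771457/9574645488 (B = 173143*(-1/137328) - 113520*(-1/69721) = -173143/137328 + 113520/69721 = 3517771457/9574645488 ≈ 0.36740)
(b(-559, 447) + 1774*U)/(t(649) + B) = (447 + 1774*(29/8))/(5 + 3517771457/9574645488) = (447 + 25723/4)/(51390998897/9574645488) = (27511/4)*(9574645488/51390998897) = 65852018005092/51390998897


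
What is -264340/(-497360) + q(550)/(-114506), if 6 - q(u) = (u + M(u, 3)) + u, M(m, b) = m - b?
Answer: 777117095/1423767604 ≈ 0.54582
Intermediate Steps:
q(u) = 9 - 3*u (q(u) = 6 - ((u + (u - 1*3)) + u) = 6 - ((u + (u - 3)) + u) = 6 - ((u + (-3 + u)) + u) = 6 - ((-3 + 2*u) + u) = 6 - (-3 + 3*u) = 6 + (3 - 3*u) = 9 - 3*u)
-264340/(-497360) + q(550)/(-114506) = -264340/(-497360) + (9 - 3*550)/(-114506) = -264340*(-1/497360) + (9 - 1650)*(-1/114506) = 13217/24868 - 1641*(-1/114506) = 13217/24868 + 1641/114506 = 777117095/1423767604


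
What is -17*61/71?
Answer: -1037/71 ≈ -14.606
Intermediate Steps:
-17*61/71 = -1037*1/71 = -1037/71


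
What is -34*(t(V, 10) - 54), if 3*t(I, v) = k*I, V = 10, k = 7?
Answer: 3128/3 ≈ 1042.7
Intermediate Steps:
t(I, v) = 7*I/3 (t(I, v) = (7*I)/3 = 7*I/3)
-34*(t(V, 10) - 54) = -34*((7/3)*10 - 54) = -34*(70/3 - 54) = -34*(-92/3) = 3128/3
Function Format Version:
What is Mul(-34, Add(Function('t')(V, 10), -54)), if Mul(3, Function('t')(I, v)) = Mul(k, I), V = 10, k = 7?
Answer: Rational(3128, 3) ≈ 1042.7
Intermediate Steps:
Function('t')(I, v) = Mul(Rational(7, 3), I) (Function('t')(I, v) = Mul(Rational(1, 3), Mul(7, I)) = Mul(Rational(7, 3), I))
Mul(-34, Add(Function('t')(V, 10), -54)) = Mul(-34, Add(Mul(Rational(7, 3), 10), -54)) = Mul(-34, Add(Rational(70, 3), -54)) = Mul(-34, Rational(-92, 3)) = Rational(3128, 3)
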